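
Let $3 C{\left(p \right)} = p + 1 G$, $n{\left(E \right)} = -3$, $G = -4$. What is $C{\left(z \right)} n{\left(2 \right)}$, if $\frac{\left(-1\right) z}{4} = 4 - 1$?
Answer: $16$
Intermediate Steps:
$z = -12$ ($z = - 4 \left(4 - 1\right) = \left(-4\right) 3 = -12$)
$C{\left(p \right)} = - \frac{4}{3} + \frac{p}{3}$ ($C{\left(p \right)} = \frac{p + 1 \left(-4\right)}{3} = \frac{p - 4}{3} = \frac{-4 + p}{3} = - \frac{4}{3} + \frac{p}{3}$)
$C{\left(z \right)} n{\left(2 \right)} = \left(- \frac{4}{3} + \frac{1}{3} \left(-12\right)\right) \left(-3\right) = \left(- \frac{4}{3} - 4\right) \left(-3\right) = \left(- \frac{16}{3}\right) \left(-3\right) = 16$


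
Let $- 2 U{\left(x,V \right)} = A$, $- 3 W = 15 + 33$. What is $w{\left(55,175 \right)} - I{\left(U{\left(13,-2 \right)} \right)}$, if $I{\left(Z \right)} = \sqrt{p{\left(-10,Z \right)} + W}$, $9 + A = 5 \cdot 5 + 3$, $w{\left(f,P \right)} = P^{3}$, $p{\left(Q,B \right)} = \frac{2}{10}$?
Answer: $5359375 - \frac{i \sqrt{395}}{5} \approx 5.3594 \cdot 10^{6} - 3.9749 i$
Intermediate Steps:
$p{\left(Q,B \right)} = \frac{1}{5}$ ($p{\left(Q,B \right)} = 2 \cdot \frac{1}{10} = \frac{1}{5}$)
$W = -16$ ($W = - \frac{15 + 33}{3} = \left(- \frac{1}{3}\right) 48 = -16$)
$A = 19$ ($A = -9 + \left(5 \cdot 5 + 3\right) = -9 + \left(25 + 3\right) = -9 + 28 = 19$)
$U{\left(x,V \right)} = - \frac{19}{2}$ ($U{\left(x,V \right)} = \left(- \frac{1}{2}\right) 19 = - \frac{19}{2}$)
$I{\left(Z \right)} = \frac{i \sqrt{395}}{5}$ ($I{\left(Z \right)} = \sqrt{\frac{1}{5} - 16} = \sqrt{- \frac{79}{5}} = \frac{i \sqrt{395}}{5}$)
$w{\left(55,175 \right)} - I{\left(U{\left(13,-2 \right)} \right)} = 175^{3} - \frac{i \sqrt{395}}{5} = 5359375 - \frac{i \sqrt{395}}{5}$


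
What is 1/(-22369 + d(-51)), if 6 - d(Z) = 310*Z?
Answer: -1/6553 ≈ -0.00015260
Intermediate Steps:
d(Z) = 6 - 310*Z
1/(-22369 + d(-51)) = 1/(-22369 + (6 - 310*(-51))) = 1/(-22369 + (6 + 15810)) = 1/(-22369 + 15816) = 1/(-6553) = -1/6553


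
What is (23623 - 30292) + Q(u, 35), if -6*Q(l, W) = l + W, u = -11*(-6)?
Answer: -40115/6 ≈ -6685.8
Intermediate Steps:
u = 66
Q(l, W) = -W/6 - l/6 (Q(l, W) = -(l + W)/6 = -(W + l)/6 = -W/6 - l/6)
(23623 - 30292) + Q(u, 35) = (23623 - 30292) + (-⅙*35 - ⅙*66) = -6669 + (-35/6 - 11) = -6669 - 101/6 = -40115/6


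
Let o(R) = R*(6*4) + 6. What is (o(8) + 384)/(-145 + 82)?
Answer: -194/21 ≈ -9.2381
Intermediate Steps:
o(R) = 6 + 24*R (o(R) = R*24 + 6 = 24*R + 6 = 6 + 24*R)
(o(8) + 384)/(-145 + 82) = ((6 + 24*8) + 384)/(-145 + 82) = ((6 + 192) + 384)/(-63) = (198 + 384)*(-1/63) = 582*(-1/63) = -194/21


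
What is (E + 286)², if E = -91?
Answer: 38025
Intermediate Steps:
(E + 286)² = (-91 + 286)² = 195² = 38025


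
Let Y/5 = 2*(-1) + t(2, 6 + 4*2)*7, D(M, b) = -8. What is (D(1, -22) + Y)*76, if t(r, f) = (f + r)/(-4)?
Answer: -12008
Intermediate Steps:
t(r, f) = -f/4 - r/4 (t(r, f) = (f + r)*(-¼) = -f/4 - r/4)
Y = -150 (Y = 5*(2*(-1) + (-(6 + 4*2)/4 - ¼*2)*7) = 5*(-2 + (-(6 + 8)/4 - ½)*7) = 5*(-2 + (-¼*14 - ½)*7) = 5*(-2 + (-7/2 - ½)*7) = 5*(-2 - 4*7) = 5*(-2 - 28) = 5*(-30) = -150)
(D(1, -22) + Y)*76 = (-8 - 150)*76 = -158*76 = -12008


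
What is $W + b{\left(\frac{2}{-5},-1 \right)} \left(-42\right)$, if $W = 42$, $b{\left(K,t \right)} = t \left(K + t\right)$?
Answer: $- \frac{84}{5} \approx -16.8$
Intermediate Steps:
$W + b{\left(\frac{2}{-5},-1 \right)} \left(-42\right) = 42 + - (\frac{2}{-5} - 1) \left(-42\right) = 42 + - (2 \left(- \frac{1}{5}\right) - 1) \left(-42\right) = 42 + - (- \frac{2}{5} - 1) \left(-42\right) = 42 + \left(-1\right) \left(- \frac{7}{5}\right) \left(-42\right) = 42 + \frac{7}{5} \left(-42\right) = 42 - \frac{294}{5} = - \frac{84}{5}$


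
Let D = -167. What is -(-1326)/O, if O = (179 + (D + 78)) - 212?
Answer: -663/61 ≈ -10.869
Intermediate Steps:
O = -122 (O = (179 + (-167 + 78)) - 212 = (179 - 89) - 212 = 90 - 212 = -122)
-(-1326)/O = -(-1326)/(-122) = -(-1326)*(-1)/122 = -2*663/122 = -663/61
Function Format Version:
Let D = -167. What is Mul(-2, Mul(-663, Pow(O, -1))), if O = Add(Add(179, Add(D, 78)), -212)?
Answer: Rational(-663, 61) ≈ -10.869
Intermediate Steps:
O = -122 (O = Add(Add(179, Add(-167, 78)), -212) = Add(Add(179, -89), -212) = Add(90, -212) = -122)
Mul(-2, Mul(-663, Pow(O, -1))) = Mul(-2, Mul(-663, Pow(-122, -1))) = Mul(-2, Mul(-663, Rational(-1, 122))) = Mul(-2, Rational(663, 122)) = Rational(-663, 61)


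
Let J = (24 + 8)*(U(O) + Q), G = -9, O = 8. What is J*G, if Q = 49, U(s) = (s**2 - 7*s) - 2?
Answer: -15840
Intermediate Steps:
U(s) = -2 + s**2 - 7*s
J = 1760 (J = (24 + 8)*((-2 + 8**2 - 7*8) + 49) = 32*((-2 + 64 - 56) + 49) = 32*(6 + 49) = 32*55 = 1760)
J*G = 1760*(-9) = -15840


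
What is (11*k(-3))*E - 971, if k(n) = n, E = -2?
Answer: -905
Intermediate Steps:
(11*k(-3))*E - 971 = (11*(-3))*(-2) - 971 = -33*(-2) - 971 = 66 - 971 = -905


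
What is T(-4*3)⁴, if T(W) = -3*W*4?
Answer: 429981696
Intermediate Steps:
T(W) = -12*W
T(-4*3)⁴ = (-(-48)*3)⁴ = (-12*(-12))⁴ = 144⁴ = 429981696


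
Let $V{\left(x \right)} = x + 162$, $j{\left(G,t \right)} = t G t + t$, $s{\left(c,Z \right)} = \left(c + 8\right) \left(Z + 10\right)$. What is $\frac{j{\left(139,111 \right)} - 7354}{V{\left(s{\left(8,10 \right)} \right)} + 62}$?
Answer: $\frac{53293}{17} \approx 3134.9$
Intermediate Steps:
$s{\left(c,Z \right)} = \left(8 + c\right) \left(10 + Z\right)$
$j{\left(G,t \right)} = t + G t^{2}$ ($j{\left(G,t \right)} = G t t + t = G t^{2} + t = t + G t^{2}$)
$V{\left(x \right)} = 162 + x$
$\frac{j{\left(139,111 \right)} - 7354}{V{\left(s{\left(8,10 \right)} \right)} + 62} = \frac{111 \left(1 + 139 \cdot 111\right) - 7354}{\left(162 + \left(80 + 8 \cdot 10 + 10 \cdot 8 + 10 \cdot 8\right)\right) + 62} = \frac{111 \left(1 + 15429\right) - 7354}{\left(162 + \left(80 + 80 + 80 + 80\right)\right) + 62} = \frac{111 \cdot 15430 - 7354}{\left(162 + 320\right) + 62} = \frac{1712730 - 7354}{482 + 62} = \frac{1705376}{544} = 1705376 \cdot \frac{1}{544} = \frac{53293}{17}$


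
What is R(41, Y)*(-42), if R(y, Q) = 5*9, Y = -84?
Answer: -1890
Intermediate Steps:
R(y, Q) = 45
R(41, Y)*(-42) = 45*(-42) = -1890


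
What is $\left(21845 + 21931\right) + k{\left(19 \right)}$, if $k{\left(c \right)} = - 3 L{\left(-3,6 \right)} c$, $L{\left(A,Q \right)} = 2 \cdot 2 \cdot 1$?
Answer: $43548$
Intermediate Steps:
$L{\left(A,Q \right)} = 4$ ($L{\left(A,Q \right)} = 4 \cdot 1 = 4$)
$k{\left(c \right)} = - 12 c$ ($k{\left(c \right)} = \left(-3\right) 4 c = - 12 c$)
$\left(21845 + 21931\right) + k{\left(19 \right)} = \left(21845 + 21931\right) - 228 = 43776 - 228 = 43548$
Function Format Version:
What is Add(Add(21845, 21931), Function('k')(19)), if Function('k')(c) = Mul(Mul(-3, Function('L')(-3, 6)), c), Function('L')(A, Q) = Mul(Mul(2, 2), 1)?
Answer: 43548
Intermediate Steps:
Function('L')(A, Q) = 4 (Function('L')(A, Q) = Mul(4, 1) = 4)
Function('k')(c) = Mul(-12, c) (Function('k')(c) = Mul(Mul(-3, 4), c) = Mul(-12, c))
Add(Add(21845, 21931), Function('k')(19)) = Add(Add(21845, 21931), Mul(-12, 19)) = Add(43776, -228) = 43548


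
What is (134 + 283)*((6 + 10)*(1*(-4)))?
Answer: -26688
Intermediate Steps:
(134 + 283)*((6 + 10)*(1*(-4))) = 417*(16*(-4)) = 417*(-64) = -26688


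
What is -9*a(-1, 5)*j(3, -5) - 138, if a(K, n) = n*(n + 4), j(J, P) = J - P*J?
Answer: -7428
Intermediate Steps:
j(J, P) = J - J*P
a(K, n) = n*(4 + n)
-9*a(-1, 5)*j(3, -5) - 138 = -9*5*(4 + 5)*3*(1 - 1*(-5)) - 138 = -9*5*9*3*(1 + 5) - 138 = -405*3*6 - 138 = -405*18 - 138 = -9*810 - 138 = -7290 - 138 = -7428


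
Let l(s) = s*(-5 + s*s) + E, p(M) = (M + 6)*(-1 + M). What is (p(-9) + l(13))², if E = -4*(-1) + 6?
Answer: 4717584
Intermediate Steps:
E = 10 (E = 4 + 6 = 10)
p(M) = (-1 + M)*(6 + M) (p(M) = (6 + M)*(-1 + M) = (-1 + M)*(6 + M))
l(s) = 10 + s*(-5 + s²) (l(s) = s*(-5 + s*s) + 10 = s*(-5 + s²) + 10 = 10 + s*(-5 + s²))
(p(-9) + l(13))² = ((-6 + (-9)² + 5*(-9)) + (10 + 13³ - 5*13))² = ((-6 + 81 - 45) + (10 + 2197 - 65))² = (30 + 2142)² = 2172² = 4717584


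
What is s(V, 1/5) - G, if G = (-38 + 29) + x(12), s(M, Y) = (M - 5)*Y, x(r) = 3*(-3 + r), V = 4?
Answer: -91/5 ≈ -18.200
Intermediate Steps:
x(r) = -9 + 3*r
s(M, Y) = Y*(-5 + M) (s(M, Y) = (-5 + M)*Y = Y*(-5 + M))
G = 18 (G = (-38 + 29) + (-9 + 3*12) = -9 + (-9 + 36) = -9 + 27 = 18)
s(V, 1/5) - G = (-5 + 4)/5 - 1*18 = (1/5)*(-1) - 18 = -1/5 - 18 = -91/5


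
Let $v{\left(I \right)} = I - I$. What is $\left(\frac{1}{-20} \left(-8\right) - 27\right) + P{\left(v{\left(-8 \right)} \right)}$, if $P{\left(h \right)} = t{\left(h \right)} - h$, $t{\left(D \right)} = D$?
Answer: $- \frac{133}{5} \approx -26.6$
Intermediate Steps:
$v{\left(I \right)} = 0$
$P{\left(h \right)} = 0$ ($P{\left(h \right)} = h - h = 0$)
$\left(\frac{1}{-20} \left(-8\right) - 27\right) + P{\left(v{\left(-8 \right)} \right)} = \left(\frac{1}{-20} \left(-8\right) - 27\right) + 0 = \left(\left(- \frac{1}{20}\right) \left(-8\right) - 27\right) + 0 = \left(\frac{2}{5} - 27\right) + 0 = - \frac{133}{5} + 0 = - \frac{133}{5}$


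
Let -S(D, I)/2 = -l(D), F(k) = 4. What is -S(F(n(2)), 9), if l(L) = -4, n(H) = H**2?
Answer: 8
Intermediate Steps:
S(D, I) = -8 (S(D, I) = -(-2)*(-4) = -2*4 = -8)
-S(F(n(2)), 9) = -1*(-8) = 8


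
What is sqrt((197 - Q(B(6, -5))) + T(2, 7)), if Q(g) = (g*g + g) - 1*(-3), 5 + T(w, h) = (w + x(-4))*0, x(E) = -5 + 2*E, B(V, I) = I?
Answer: 13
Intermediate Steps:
T(w, h) = -5 (T(w, h) = -5 + (w + (-5 + 2*(-4)))*0 = -5 + (w + (-5 - 8))*0 = -5 + (w - 13)*0 = -5 + (-13 + w)*0 = -5 + 0 = -5)
Q(g) = 3 + g + g**2 (Q(g) = (g**2 + g) + 3 = (g + g**2) + 3 = 3 + g + g**2)
sqrt((197 - Q(B(6, -5))) + T(2, 7)) = sqrt((197 - (3 - 5 + (-5)**2)) - 5) = sqrt((197 - (3 - 5 + 25)) - 5) = sqrt((197 - 1*23) - 5) = sqrt((197 - 23) - 5) = sqrt(174 - 5) = sqrt(169) = 13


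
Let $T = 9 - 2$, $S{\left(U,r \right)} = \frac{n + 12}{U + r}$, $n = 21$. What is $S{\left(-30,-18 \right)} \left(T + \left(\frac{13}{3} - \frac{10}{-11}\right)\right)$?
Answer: $- \frac{101}{12} \approx -8.4167$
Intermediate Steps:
$S{\left(U,r \right)} = \frac{33}{U + r}$ ($S{\left(U,r \right)} = \frac{21 + 12}{U + r} = \frac{33}{U + r}$)
$T = 7$
$S{\left(-30,-18 \right)} \left(T + \left(\frac{13}{3} - \frac{10}{-11}\right)\right) = \frac{33}{-30 - 18} \left(7 + \left(\frac{13}{3} - \frac{10}{-11}\right)\right) = \frac{33}{-48} \left(7 + \left(13 \cdot \frac{1}{3} - - \frac{10}{11}\right)\right) = 33 \left(- \frac{1}{48}\right) \left(7 + \left(\frac{13}{3} + \frac{10}{11}\right)\right) = - \frac{11 \left(7 + \frac{173}{33}\right)}{16} = \left(- \frac{11}{16}\right) \frac{404}{33} = - \frac{101}{12}$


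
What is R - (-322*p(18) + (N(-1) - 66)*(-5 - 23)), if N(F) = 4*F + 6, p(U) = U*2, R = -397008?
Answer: -387208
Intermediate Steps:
p(U) = 2*U
N(F) = 6 + 4*F
R - (-322*p(18) + (N(-1) - 66)*(-5 - 23)) = -397008 - (-644*18 + ((6 + 4*(-1)) - 66)*(-5 - 23)) = -397008 - (-322*36 + ((6 - 4) - 66)*(-28)) = -397008 - (-11592 + (2 - 66)*(-28)) = -397008 - (-11592 - 64*(-28)) = -397008 - (-11592 + 1792) = -397008 - 1*(-9800) = -397008 + 9800 = -387208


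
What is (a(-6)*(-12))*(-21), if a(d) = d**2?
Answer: 9072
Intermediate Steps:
(a(-6)*(-12))*(-21) = ((-6)**2*(-12))*(-21) = (36*(-12))*(-21) = -432*(-21) = 9072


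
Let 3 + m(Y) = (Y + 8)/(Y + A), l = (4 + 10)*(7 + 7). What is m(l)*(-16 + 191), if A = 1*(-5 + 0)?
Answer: -64575/191 ≈ -338.09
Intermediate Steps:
A = -5 (A = 1*(-5) = -5)
l = 196 (l = 14*14 = 196)
m(Y) = -3 + (8 + Y)/(-5 + Y) (m(Y) = -3 + (Y + 8)/(Y - 5) = -3 + (8 + Y)/(-5 + Y))
m(l)*(-16 + 191) = ((23 - 2*196)/(-5 + 196))*(-16 + 191) = ((23 - 392)/191)*175 = ((1/191)*(-369))*175 = -369/191*175 = -64575/191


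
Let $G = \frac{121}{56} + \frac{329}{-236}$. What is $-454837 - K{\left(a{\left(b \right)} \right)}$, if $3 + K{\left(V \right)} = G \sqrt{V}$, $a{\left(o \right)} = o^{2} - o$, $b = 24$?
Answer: $-454834 - \frac{2533 \sqrt{138}}{1652} \approx -4.5485 \cdot 10^{5}$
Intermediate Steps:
$G = \frac{2533}{3304}$ ($G = 121 \cdot \frac{1}{56} + 329 \left(- \frac{1}{236}\right) = \frac{121}{56} - \frac{329}{236} = \frac{2533}{3304} \approx 0.76665$)
$K{\left(V \right)} = -3 + \frac{2533 \sqrt{V}}{3304}$
$-454837 - K{\left(a{\left(b \right)} \right)} = -454837 - \left(-3 + \frac{2533 \sqrt{24 \left(-1 + 24\right)}}{3304}\right) = -454837 - \left(-3 + \frac{2533 \sqrt{24 \cdot 23}}{3304}\right) = -454837 - \left(-3 + \frac{2533 \sqrt{552}}{3304}\right) = -454837 - \left(-3 + \frac{2533 \cdot 2 \sqrt{138}}{3304}\right) = -454837 - \left(-3 + \frac{2533 \sqrt{138}}{1652}\right) = -454837 + \left(3 - \frac{2533 \sqrt{138}}{1652}\right) = -454834 - \frac{2533 \sqrt{138}}{1652}$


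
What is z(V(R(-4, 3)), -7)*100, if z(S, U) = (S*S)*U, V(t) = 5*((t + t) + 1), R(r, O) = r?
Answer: -857500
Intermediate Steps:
V(t) = 5 + 10*t (V(t) = 5*(2*t + 1) = 5*(1 + 2*t) = 5 + 10*t)
z(S, U) = U*S**2 (z(S, U) = S**2*U = U*S**2)
z(V(R(-4, 3)), -7)*100 = -7*(5 + 10*(-4))**2*100 = -7*(5 - 40)**2*100 = -7*(-35)**2*100 = -7*1225*100 = -8575*100 = -857500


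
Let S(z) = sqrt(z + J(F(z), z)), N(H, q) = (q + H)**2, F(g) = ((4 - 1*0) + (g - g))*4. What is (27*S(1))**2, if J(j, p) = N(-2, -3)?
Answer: 18954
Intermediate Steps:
F(g) = 16 (F(g) = ((4 + 0) + 0)*4 = (4 + 0)*4 = 4*4 = 16)
N(H, q) = (H + q)**2
J(j, p) = 25 (J(j, p) = (-2 - 3)**2 = (-5)**2 = 25)
S(z) = sqrt(25 + z) (S(z) = sqrt(z + 25) = sqrt(25 + z))
(27*S(1))**2 = (27*sqrt(25 + 1))**2 = (27*sqrt(26))**2 = 18954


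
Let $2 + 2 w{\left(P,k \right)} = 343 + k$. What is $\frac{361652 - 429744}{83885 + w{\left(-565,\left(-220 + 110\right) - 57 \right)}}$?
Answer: $- \frac{17023}{20993} \approx -0.81089$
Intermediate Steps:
$w{\left(P,k \right)} = \frac{341}{2} + \frac{k}{2}$ ($w{\left(P,k \right)} = -1 + \frac{343 + k}{2} = -1 + \left(\frac{343}{2} + \frac{k}{2}\right) = \frac{341}{2} + \frac{k}{2}$)
$\frac{361652 - 429744}{83885 + w{\left(-565,\left(-220 + 110\right) - 57 \right)}} = \frac{361652 - 429744}{83885 + \left(\frac{341}{2} + \frac{\left(-220 + 110\right) - 57}{2}\right)} = - \frac{68092}{83885 + \left(\frac{341}{2} + \frac{-110 - 57}{2}\right)} = - \frac{68092}{83885 + \left(\frac{341}{2} + \frac{1}{2} \left(-167\right)\right)} = - \frac{68092}{83885 + \left(\frac{341}{2} - \frac{167}{2}\right)} = - \frac{68092}{83885 + 87} = - \frac{68092}{83972} = \left(-68092\right) \frac{1}{83972} = - \frac{17023}{20993}$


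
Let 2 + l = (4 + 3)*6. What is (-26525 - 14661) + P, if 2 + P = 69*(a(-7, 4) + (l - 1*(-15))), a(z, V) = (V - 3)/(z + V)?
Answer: -37416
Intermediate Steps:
l = 40 (l = -2 + (4 + 3)*6 = -2 + 7*6 = -2 + 42 = 40)
a(z, V) = (-3 + V)/(V + z)
P = 3770 (P = -2 + 69*((-3 + 4)/(4 - 7) + (40 - 1*(-15))) = -2 + 69*(1/(-3) + (40 + 15)) = -2 + 69*(-1/3*1 + 55) = -2 + 69*(-1/3 + 55) = -2 + 69*(164/3) = -2 + 3772 = 3770)
(-26525 - 14661) + P = (-26525 - 14661) + 3770 = -41186 + 3770 = -37416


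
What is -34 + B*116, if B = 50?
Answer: 5766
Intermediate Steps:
-34 + B*116 = -34 + 50*116 = -34 + 5800 = 5766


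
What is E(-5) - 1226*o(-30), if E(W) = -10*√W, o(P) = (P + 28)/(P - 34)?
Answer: -613/16 - 10*I*√5 ≈ -38.313 - 22.361*I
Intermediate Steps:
o(P) = (28 + P)/(-34 + P)
E(-5) - 1226*o(-30) = -10*I*√5 - 1226*(28 - 30)/(-34 - 30) = -10*I*√5 - 1226*(-2)/(-64) = -10*I*√5 - (-613)*(-2)/32 = -10*I*√5 - 1226*1/32 = -10*I*√5 - 613/16 = -613/16 - 10*I*√5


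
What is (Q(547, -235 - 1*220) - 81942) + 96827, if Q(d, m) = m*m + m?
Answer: 221455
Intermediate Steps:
Q(d, m) = m + m**2 (Q(d, m) = m**2 + m = m + m**2)
(Q(547, -235 - 1*220) - 81942) + 96827 = ((-235 - 1*220)*(1 + (-235 - 1*220)) - 81942) + 96827 = ((-235 - 220)*(1 + (-235 - 220)) - 81942) + 96827 = (-455*(1 - 455) - 81942) + 96827 = (-455*(-454) - 81942) + 96827 = (206570 - 81942) + 96827 = 124628 + 96827 = 221455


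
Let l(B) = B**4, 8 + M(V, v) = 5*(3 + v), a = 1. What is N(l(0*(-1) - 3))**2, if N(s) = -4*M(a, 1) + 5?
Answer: 1849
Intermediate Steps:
M(V, v) = 7 + 5*v (M(V, v) = -8 + 5*(3 + v) = -8 + (15 + 5*v) = 7 + 5*v)
N(s) = -43 (N(s) = -4*(7 + 5*1) + 5 = -4*(7 + 5) + 5 = -4*12 + 5 = -48 + 5 = -43)
N(l(0*(-1) - 3))**2 = (-43)**2 = 1849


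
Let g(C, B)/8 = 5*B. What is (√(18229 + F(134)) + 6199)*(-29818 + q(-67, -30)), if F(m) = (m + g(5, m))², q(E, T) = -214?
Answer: -186168368 - 30032*√30202265 ≈ -3.5121e+8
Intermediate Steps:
g(C, B) = 40*B (g(C, B) = 8*(5*B) = 40*B)
F(m) = 1681*m² (F(m) = (m + 40*m)² = (41*m)² = 1681*m²)
(√(18229 + F(134)) + 6199)*(-29818 + q(-67, -30)) = (√(18229 + 1681*134²) + 6199)*(-29818 - 214) = (√(18229 + 1681*17956) + 6199)*(-30032) = (√(18229 + 30184036) + 6199)*(-30032) = (√30202265 + 6199)*(-30032) = (6199 + √30202265)*(-30032) = -186168368 - 30032*√30202265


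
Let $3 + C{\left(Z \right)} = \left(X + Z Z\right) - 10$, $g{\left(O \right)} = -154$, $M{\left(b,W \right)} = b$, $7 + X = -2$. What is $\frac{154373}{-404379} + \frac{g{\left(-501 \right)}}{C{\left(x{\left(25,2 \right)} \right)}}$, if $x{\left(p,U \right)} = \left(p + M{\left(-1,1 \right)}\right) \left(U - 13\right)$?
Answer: $- \frac{491729944}{1280668293} \approx -0.38396$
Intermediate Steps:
$X = -9$ ($X = -7 - 2 = -9$)
$x{\left(p,U \right)} = \left(-1 + p\right) \left(-13 + U\right)$ ($x{\left(p,U \right)} = \left(p - 1\right) \left(U - 13\right) = \left(-1 + p\right) \left(-13 + U\right)$)
$C{\left(Z \right)} = -22 + Z^{2}$ ($C{\left(Z \right)} = -3 + \left(\left(-9 + Z Z\right) - 10\right) = -3 + \left(\left(-9 + Z^{2}\right) - 10\right) = -3 + \left(-19 + Z^{2}\right) = -22 + Z^{2}$)
$\frac{154373}{-404379} + \frac{g{\left(-501 \right)}}{C{\left(x{\left(25,2 \right)} \right)}} = \frac{154373}{-404379} - \frac{154}{-22 + \left(13 - 2 - 325 + 2 \cdot 25\right)^{2}} = 154373 \left(- \frac{1}{404379}\right) - \frac{154}{-22 + \left(13 - 2 - 325 + 50\right)^{2}} = - \frac{154373}{404379} - \frac{154}{-22 + \left(-264\right)^{2}} = - \frac{154373}{404379} - \frac{154}{-22 + 69696} = - \frac{154373}{404379} - \frac{154}{69674} = - \frac{154373}{404379} - \frac{7}{3167} = - \frac{491729944}{1280668293}$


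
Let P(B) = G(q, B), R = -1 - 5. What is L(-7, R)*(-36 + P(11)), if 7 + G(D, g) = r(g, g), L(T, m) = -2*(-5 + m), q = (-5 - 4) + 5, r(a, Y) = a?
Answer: -704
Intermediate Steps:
q = -4 (q = -9 + 5 = -4)
R = -6
L(T, m) = 10 - 2*m
G(D, g) = -7 + g
P(B) = -7 + B
L(-7, R)*(-36 + P(11)) = (10 - 2*(-6))*(-36 + (-7 + 11)) = (10 + 12)*(-36 + 4) = 22*(-32) = -704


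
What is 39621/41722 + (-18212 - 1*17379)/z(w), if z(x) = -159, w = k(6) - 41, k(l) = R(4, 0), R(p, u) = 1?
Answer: 1491227441/6633798 ≈ 224.79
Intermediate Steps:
k(l) = 1
w = -40 (w = 1 - 41 = -40)
39621/41722 + (-18212 - 1*17379)/z(w) = 39621/41722 + (-18212 - 1*17379)/(-159) = 39621*(1/41722) + (-18212 - 17379)*(-1/159) = 39621/41722 - 35591*(-1/159) = 39621/41722 + 35591/159 = 1491227441/6633798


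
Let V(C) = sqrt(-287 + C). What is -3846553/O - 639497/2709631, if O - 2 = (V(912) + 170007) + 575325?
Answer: -10899394096366/2019647852529 ≈ -5.3967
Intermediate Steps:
O = 745359 (O = 2 + ((sqrt(-287 + 912) + 170007) + 575325) = 2 + ((sqrt(625) + 170007) + 575325) = 2 + ((25 + 170007) + 575325) = 2 + (170032 + 575325) = 2 + 745357 = 745359)
-3846553/O - 639497/2709631 = -3846553/745359 - 639497/2709631 = -10899394096366/2019647852529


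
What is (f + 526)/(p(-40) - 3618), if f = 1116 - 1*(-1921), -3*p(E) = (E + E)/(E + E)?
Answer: -10689/10855 ≈ -0.98471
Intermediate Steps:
p(E) = -1/3 (p(E) = -(E + E)/(3*(E + E)) = -2*E/(3*(2*E)) = -2*E*1/(2*E)/3 = -1/3*1 = -1/3)
f = 3037 (f = 1116 + 1921 = 3037)
(f + 526)/(p(-40) - 3618) = (3037 + 526)/(-1/3 - 3618) = 3563/(-10855/3) = 3563*(-3/10855) = -10689/10855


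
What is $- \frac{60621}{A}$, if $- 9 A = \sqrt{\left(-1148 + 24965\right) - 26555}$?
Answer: $- \frac{545589 i \sqrt{2}}{74} \approx - 10427.0 i$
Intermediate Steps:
$A = - \frac{37 i \sqrt{2}}{9}$ ($A = - \frac{\sqrt{\left(-1148 + 24965\right) - 26555}}{9} = - \frac{\sqrt{23817 - 26555}}{9} = - \frac{\sqrt{-2738}}{9} = - \frac{37 i \sqrt{2}}{9} \approx - 5.814 i$)
$- \frac{60621}{A} = - \frac{60621}{\left(- \frac{37}{9}\right) i \sqrt{2}} = - 60621 \frac{9 i \sqrt{2}}{74} = - \frac{545589 i \sqrt{2}}{74}$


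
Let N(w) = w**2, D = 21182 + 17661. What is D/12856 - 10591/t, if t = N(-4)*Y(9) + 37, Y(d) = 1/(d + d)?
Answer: -1212175601/4383896 ≈ -276.51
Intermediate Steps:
D = 38843
Y(d) = 1/(2*d)
t = 341/9 (t = (-4)**2*((1/2)/9) + 37 = 16*((1/2)*(1/9)) + 37 = 16*(1/18) + 37 = 8/9 + 37 = 341/9 ≈ 37.889)
D/12856 - 10591/t = 38843/12856 - 10591/341/9 = 38843*(1/12856) - 10591*9/341 = 38843/12856 - 95319/341 = -1212175601/4383896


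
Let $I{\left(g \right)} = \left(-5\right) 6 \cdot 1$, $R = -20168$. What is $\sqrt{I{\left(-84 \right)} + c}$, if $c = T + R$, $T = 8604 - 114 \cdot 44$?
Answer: $i \sqrt{16610} \approx 128.88 i$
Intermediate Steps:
$T = 3588$ ($T = 8604 - 5016 = 3588$)
$I{\left(g \right)} = -30$ ($I{\left(g \right)} = \left(-30\right) 1 = -30$)
$c = -16580$ ($c = 3588 - 20168 = -16580$)
$\sqrt{I{\left(-84 \right)} + c} = \sqrt{-30 - 16580} = \sqrt{-16610} = i \sqrt{16610}$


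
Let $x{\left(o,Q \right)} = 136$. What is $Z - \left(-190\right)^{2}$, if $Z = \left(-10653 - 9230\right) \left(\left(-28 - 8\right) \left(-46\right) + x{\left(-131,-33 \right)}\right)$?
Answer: $-35666436$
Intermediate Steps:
$Z = -35630336$ ($Z = \left(-10653 - 9230\right) \left(\left(-28 - 8\right) \left(-46\right) + 136\right) = - 19883 \left(\left(-36\right) \left(-46\right) + 136\right) = - 19883 \left(1656 + 136\right) = \left(-19883\right) 1792 = -35630336$)
$Z - \left(-190\right)^{2} = -35630336 - \left(-190\right)^{2} = -35630336 - 36100 = -35666436$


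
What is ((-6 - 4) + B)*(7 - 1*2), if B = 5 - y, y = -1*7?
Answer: 10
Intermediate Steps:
y = -7
B = 12 (B = 5 - 1*(-7) = 5 + 7 = 12)
((-6 - 4) + B)*(7 - 1*2) = ((-6 - 4) + 12)*(7 - 1*2) = (-10 + 12)*(7 - 2) = 2*5 = 10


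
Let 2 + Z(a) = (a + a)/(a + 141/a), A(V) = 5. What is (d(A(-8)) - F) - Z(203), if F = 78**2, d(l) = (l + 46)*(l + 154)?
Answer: 41867016/20675 ≈ 2025.0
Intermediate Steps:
d(l) = (46 + l)*(154 + l)
F = 6084
Z(a) = -2 + 2*a/(a + 141/a) (Z(a) = -2 + (a + a)/(a + 141/a) = -2 + (2*a)/(a + 141/a) = -2 + 2*a/(a + 141/a))
(d(A(-8)) - F) - Z(203) = ((7084 + 5**2 + 200*5) - 1*6084) - (-282)/(141 + 203**2) = ((7084 + 25 + 1000) - 6084) - (-282)/(141 + 41209) = (8109 - 6084) - (-282)/41350 = 2025 - (-282)/41350 = 2025 - 1*(-141/20675) = 2025 + 141/20675 = 41867016/20675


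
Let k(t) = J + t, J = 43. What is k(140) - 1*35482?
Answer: -35299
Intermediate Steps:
k(t) = 43 + t
k(140) - 1*35482 = (43 + 140) - 1*35482 = 183 - 35482 = -35299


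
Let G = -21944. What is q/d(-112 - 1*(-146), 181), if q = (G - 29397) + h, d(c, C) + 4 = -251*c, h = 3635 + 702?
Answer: 7834/1423 ≈ 5.5053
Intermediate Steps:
h = 4337
d(c, C) = -4 - 251*c
q = -47004 (q = (-21944 - 29397) + 4337 = -51341 + 4337 = -47004)
q/d(-112 - 1*(-146), 181) = -47004/(-4 - 251*(-112 - 1*(-146))) = -47004/(-4 - 251*(-112 + 146)) = -47004/(-4 - 251*34) = -47004/(-4 - 8534) = -47004/(-8538) = -47004*(-1/8538) = 7834/1423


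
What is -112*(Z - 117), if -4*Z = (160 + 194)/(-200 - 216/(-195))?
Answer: 21095529/1616 ≈ 13054.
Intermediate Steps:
Z = 11505/25856 (Z = -(160 + 194)/(4*(-200 - 216/(-195))) = -177/(2*(-200 - 216*(-1/195))) = -177/(2*(-200 + 72/65)) = -177/(2*(-12928/65)) = -177*(-65)/(2*12928) = -¼*(-11505/6464) = 11505/25856 ≈ 0.44496)
-112*(Z - 117) = -112*(11505/25856 - 117) = -112*(-3013647/25856) = 21095529/1616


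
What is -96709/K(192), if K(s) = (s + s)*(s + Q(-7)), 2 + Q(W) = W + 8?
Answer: -96709/73344 ≈ -1.3186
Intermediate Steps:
Q(W) = 6 + W (Q(W) = -2 + (W + 8) = -2 + (8 + W) = 6 + W)
K(s) = 2*s*(-1 + s) (K(s) = (s + s)*(s + (6 - 7)) = (2*s)*(s - 1) = (2*s)*(-1 + s) = 2*s*(-1 + s))
-96709/K(192) = -96709*1/(384*(-1 + 192)) = -96709/(2*192*191) = -96709/73344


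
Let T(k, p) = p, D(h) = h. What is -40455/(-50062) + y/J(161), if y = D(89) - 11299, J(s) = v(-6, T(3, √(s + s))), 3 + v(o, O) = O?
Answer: -1670922645/15669406 - 11210*√322/313 ≈ -749.31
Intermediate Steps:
v(o, O) = -3 + O
J(s) = -3 + √2*√s (J(s) = -3 + √(s + s) = -3 + √(2*s) = -3 + √2*√s)
y = -11210 (y = 89 - 11299 = -11210)
-40455/(-50062) + y/J(161) = -40455/(-50062) - 11210/(-3 + √2*√161) = -40455*(-1/50062) - 11210/(-3 + √322) = 40455/50062 - 11210/(-3 + √322)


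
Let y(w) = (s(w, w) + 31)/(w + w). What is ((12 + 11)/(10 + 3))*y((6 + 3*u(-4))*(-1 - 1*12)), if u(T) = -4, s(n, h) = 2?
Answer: 253/676 ≈ 0.37426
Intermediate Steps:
y(w) = 33/(2*w) (y(w) = (2 + 31)/(w + w) = 33/((2*w)) = 33*(1/(2*w)) = 33/(2*w))
((12 + 11)/(10 + 3))*y((6 + 3*u(-4))*(-1 - 1*12)) = ((12 + 11)/(10 + 3))*(33/(2*(((6 + 3*(-4))*(-1 - 1*12))))) = (23/13)*(33/(2*(((6 - 12)*(-1 - 12))))) = (23*(1/13))*(33/(2*((-6*(-13))))) = 23*((33/2)/78)/13 = 23*((33/2)*(1/78))/13 = (23/13)*(11/52) = 253/676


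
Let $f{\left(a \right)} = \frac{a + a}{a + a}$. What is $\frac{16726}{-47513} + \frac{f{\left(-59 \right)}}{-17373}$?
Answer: $- \frac{290628311}{825443349} \approx -0.35209$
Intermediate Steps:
$f{\left(a \right)} = 1$ ($f{\left(a \right)} = \frac{2 a}{2 a} = 2 a \frac{1}{2 a} = 1$)
$\frac{16726}{-47513} + \frac{f{\left(-59 \right)}}{-17373} = \frac{16726}{-47513} + 1 \frac{1}{-17373} = 16726 \left(- \frac{1}{47513}\right) + 1 \left(- \frac{1}{17373}\right) = - \frac{16726}{47513} - \frac{1}{17373} = - \frac{290628311}{825443349}$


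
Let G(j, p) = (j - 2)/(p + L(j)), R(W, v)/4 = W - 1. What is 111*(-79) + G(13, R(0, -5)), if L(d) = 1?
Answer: -26318/3 ≈ -8772.7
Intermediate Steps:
R(W, v) = -4 + 4*W (R(W, v) = 4*(W - 1) = 4*(-1 + W) = -4 + 4*W)
G(j, p) = (-2 + j)/(1 + p) (G(j, p) = (j - 2)/(p + 1) = (-2 + j)/(1 + p))
111*(-79) + G(13, R(0, -5)) = 111*(-79) + (-2 + 13)/(1 + (-4 + 4*0)) = -8769 + 11/(1 + (-4 + 0)) = -8769 + 11/(1 - 4) = -8769 + 11/(-3) = -8769 - ⅓*11 = -8769 - 11/3 = -26318/3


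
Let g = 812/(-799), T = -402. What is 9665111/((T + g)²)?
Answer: 6170216527511/103690440100 ≈ 59.506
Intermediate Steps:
g = -812/799 (g = 812*(-1/799) = -812/799 ≈ -1.0163)
9665111/((T + g)²) = 9665111/((-402 - 812/799)²) = 9665111/((-322010/799)²) = 9665111/(103690440100/638401) = 9665111*(638401/103690440100) = 6170216527511/103690440100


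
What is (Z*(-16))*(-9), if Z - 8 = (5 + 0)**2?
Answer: 4752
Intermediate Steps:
Z = 33 (Z = 8 + (5 + 0)**2 = 8 + 5**2 = 8 + 25 = 33)
(Z*(-16))*(-9) = (33*(-16))*(-9) = -528*(-9) = 4752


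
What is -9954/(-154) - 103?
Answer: -422/11 ≈ -38.364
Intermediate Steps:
-9954/(-154) - 103 = -9954*(-1)/154 - 103 = -126*(-79/154) - 103 = 711/11 - 103 = -422/11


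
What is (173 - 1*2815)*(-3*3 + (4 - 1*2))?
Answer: 18494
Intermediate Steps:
(173 - 1*2815)*(-3*3 + (4 - 1*2)) = (173 - 2815)*(-9 + (4 - 2)) = -2642*(-9 + 2) = -2642*(-7) = 18494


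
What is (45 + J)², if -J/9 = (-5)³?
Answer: 1368900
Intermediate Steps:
J = 1125 (J = -9*(-5)³ = -9*(-125) = 1125)
(45 + J)² = (45 + 1125)² = 1170² = 1368900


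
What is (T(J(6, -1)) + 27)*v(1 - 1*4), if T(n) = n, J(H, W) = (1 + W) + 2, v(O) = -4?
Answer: -116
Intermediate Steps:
J(H, W) = 3 + W
(T(J(6, -1)) + 27)*v(1 - 1*4) = ((3 - 1) + 27)*(-4) = (2 + 27)*(-4) = 29*(-4) = -116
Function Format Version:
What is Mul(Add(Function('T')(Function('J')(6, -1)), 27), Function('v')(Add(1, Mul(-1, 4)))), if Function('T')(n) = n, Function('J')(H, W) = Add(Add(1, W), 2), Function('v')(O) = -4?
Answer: -116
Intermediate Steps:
Function('J')(H, W) = Add(3, W)
Mul(Add(Function('T')(Function('J')(6, -1)), 27), Function('v')(Add(1, Mul(-1, 4)))) = Mul(Add(Add(3, -1), 27), -4) = Mul(Add(2, 27), -4) = Mul(29, -4) = -116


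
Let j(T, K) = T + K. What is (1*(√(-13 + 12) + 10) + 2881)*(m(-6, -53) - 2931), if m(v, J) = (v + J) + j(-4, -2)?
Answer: -8661436 - 2996*I ≈ -8.6614e+6 - 2996.0*I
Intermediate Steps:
j(T, K) = K + T
m(v, J) = -6 + J + v (m(v, J) = (v + J) + (-2 - 4) = (J + v) - 6 = -6 + J + v)
(1*(√(-13 + 12) + 10) + 2881)*(m(-6, -53) - 2931) = (1*(√(-13 + 12) + 10) + 2881)*((-6 - 53 - 6) - 2931) = (1*(√(-1) + 10) + 2881)*(-65 - 2931) = (1*(I + 10) + 2881)*(-2996) = (1*(10 + I) + 2881)*(-2996) = ((10 + I) + 2881)*(-2996) = (2891 + I)*(-2996) = -8661436 - 2996*I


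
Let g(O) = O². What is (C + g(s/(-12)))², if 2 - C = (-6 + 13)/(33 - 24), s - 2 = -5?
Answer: 34225/20736 ≈ 1.6505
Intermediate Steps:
s = -3 (s = 2 - 5 = -3)
C = 11/9 (C = 2 - (-6 + 13)/(33 - 24) = 2 - 7/9 = 11/9 ≈ 1.2222)
(C + g(s/(-12)))² = (11/9 + (-3/(-12))²)² = (11/9 + (-3*(-1/12))²)² = (11/9 + (¼)²)² = (11/9 + 1/16)² = (185/144)² = 34225/20736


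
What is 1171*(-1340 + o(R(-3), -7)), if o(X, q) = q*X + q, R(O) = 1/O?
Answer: -4723814/3 ≈ -1.5746e+6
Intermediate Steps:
o(X, q) = q + X*q (o(X, q) = X*q + q = q + X*q)
1171*(-1340 + o(R(-3), -7)) = 1171*(-1340 - 7*(1 + 1/(-3))) = 1171*(-1340 - 7*(1 - ⅓)) = 1171*(-1340 - 7*⅔) = 1171*(-1340 - 14/3) = 1171*(-4034/3) = -4723814/3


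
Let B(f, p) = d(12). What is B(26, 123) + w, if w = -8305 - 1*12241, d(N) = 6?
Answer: -20540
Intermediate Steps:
w = -20546 (w = -8305 - 12241 = -20546)
B(f, p) = 6
B(26, 123) + w = 6 - 20546 = -20540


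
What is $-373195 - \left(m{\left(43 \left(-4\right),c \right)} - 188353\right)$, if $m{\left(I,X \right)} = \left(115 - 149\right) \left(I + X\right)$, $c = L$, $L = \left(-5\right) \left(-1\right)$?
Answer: $-190520$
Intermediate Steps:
$L = 5$
$c = 5$
$m{\left(I,X \right)} = - 34 I - 34 X$ ($m{\left(I,X \right)} = - 34 \left(I + X\right) = - 34 I - 34 X$)
$-373195 - \left(m{\left(43 \left(-4\right),c \right)} - 188353\right) = -373195 - \left(\left(- 34 \cdot 43 \left(-4\right) - 170\right) - 188353\right) = -373195 - \left(\left(\left(-34\right) \left(-172\right) - 170\right) - 188353\right) = -373195 - \left(\left(5848 - 170\right) - 188353\right) = -373195 - \left(5678 - 188353\right) = -373195 - -182675 = -373195 + 182675 = -190520$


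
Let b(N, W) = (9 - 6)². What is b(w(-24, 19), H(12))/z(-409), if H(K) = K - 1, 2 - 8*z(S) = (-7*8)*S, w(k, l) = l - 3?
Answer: -12/3817 ≈ -0.0031438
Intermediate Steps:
w(k, l) = -3 + l
z(S) = ¼ + 7*S (z(S) = ¼ - (-7*8)*S/8 = ¼ - (-7)*S = ¼ + 7*S)
H(K) = -1 + K
b(N, W) = 9 (b(N, W) = 3² = 9)
b(w(-24, 19), H(12))/z(-409) = 9/(¼ + 7*(-409)) = 9/(¼ - 2863) = 9/(-11451/4) = 9*(-4/11451) = -12/3817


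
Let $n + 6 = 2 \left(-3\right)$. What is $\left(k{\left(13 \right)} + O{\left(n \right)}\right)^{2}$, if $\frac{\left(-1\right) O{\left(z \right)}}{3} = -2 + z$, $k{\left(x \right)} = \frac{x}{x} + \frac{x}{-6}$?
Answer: $\frac{60025}{36} \approx 1667.4$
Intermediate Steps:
$n = -12$ ($n = -6 + 2 \left(-3\right) = -6 - 6 = -12$)
$k{\left(x \right)} = 1 - \frac{x}{6}$ ($k{\left(x \right)} = 1 + x \left(- \frac{1}{6}\right) = 1 - \frac{x}{6}$)
$O{\left(z \right)} = 6 - 3 z$ ($O{\left(z \right)} = - 3 \left(-2 + z\right) = 6 - 3 z$)
$\left(k{\left(13 \right)} + O{\left(n \right)}\right)^{2} = \left(\left(1 - \frac{13}{6}\right) + \left(6 - -36\right)\right)^{2} = \left(\left(1 - \frac{13}{6}\right) + \left(6 + 36\right)\right)^{2} = \left(- \frac{7}{6} + 42\right)^{2} = \left(\frac{245}{6}\right)^{2} = \frac{60025}{36}$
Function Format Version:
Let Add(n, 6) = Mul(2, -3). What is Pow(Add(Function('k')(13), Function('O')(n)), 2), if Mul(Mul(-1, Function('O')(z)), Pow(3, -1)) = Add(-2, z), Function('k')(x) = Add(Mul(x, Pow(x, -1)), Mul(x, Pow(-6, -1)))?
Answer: Rational(60025, 36) ≈ 1667.4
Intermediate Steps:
n = -12 (n = Add(-6, Mul(2, -3)) = Add(-6, -6) = -12)
Function('k')(x) = Add(1, Mul(Rational(-1, 6), x)) (Function('k')(x) = Add(1, Mul(x, Rational(-1, 6))) = Add(1, Mul(Rational(-1, 6), x)))
Function('O')(z) = Add(6, Mul(-3, z)) (Function('O')(z) = Mul(-3, Add(-2, z)) = Add(6, Mul(-3, z)))
Pow(Add(Function('k')(13), Function('O')(n)), 2) = Pow(Add(Add(1, Mul(Rational(-1, 6), 13)), Add(6, Mul(-3, -12))), 2) = Pow(Add(Add(1, Rational(-13, 6)), Add(6, 36)), 2) = Pow(Add(Rational(-7, 6), 42), 2) = Pow(Rational(245, 6), 2) = Rational(60025, 36)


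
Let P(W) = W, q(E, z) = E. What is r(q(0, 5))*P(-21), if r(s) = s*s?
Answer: 0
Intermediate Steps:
r(s) = s²
r(q(0, 5))*P(-21) = 0²*(-21) = 0*(-21) = 0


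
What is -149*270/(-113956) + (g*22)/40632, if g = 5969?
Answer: 2074887421/578782524 ≈ 3.5849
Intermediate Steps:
-149*270/(-113956) + (g*22)/40632 = -149*270/(-113956) + (5969*22)/40632 = -40230*(-1/113956) + 131318*(1/40632) = 20115/56978 + 65659/20316 = 2074887421/578782524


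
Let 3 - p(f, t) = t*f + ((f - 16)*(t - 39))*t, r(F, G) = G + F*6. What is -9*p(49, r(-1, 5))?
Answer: 11412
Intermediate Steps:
r(F, G) = G + 6*F
p(f, t) = 3 - f*t - t*(-39 + t)*(-16 + f) (p(f, t) = 3 - (t*f + ((f - 16)*(t - 39))*t) = 3 - (f*t + ((-16 + f)*(-39 + t))*t) = 3 - (f*t + ((-39 + t)*(-16 + f))*t) = 3 - (f*t + t*(-39 + t)*(-16 + f)) = 3 + (-f*t - t*(-39 + t)*(-16 + f)) = 3 - f*t - t*(-39 + t)*(-16 + f))
-9*p(49, r(-1, 5)) = -9*(3 - 624*(5 + 6*(-1)) + 16*(5 + 6*(-1))**2 - 1*49*(5 + 6*(-1))**2 + 38*49*(5 + 6*(-1))) = -9*(3 - 624*(5 - 6) + 16*(5 - 6)**2 - 1*49*(5 - 6)**2 + 38*49*(5 - 6)) = -9*(3 - 624*(-1) + 16*(-1)**2 - 1*49*(-1)**2 + 38*49*(-1)) = -9*(3 + 624 + 16*1 - 1*49*1 - 1862) = -9*(3 + 624 + 16 - 49 - 1862) = -9*(-1268) = 11412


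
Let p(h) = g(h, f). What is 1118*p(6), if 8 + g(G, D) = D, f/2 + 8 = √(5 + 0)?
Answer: -26832 + 2236*√5 ≈ -21832.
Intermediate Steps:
f = -16 + 2*√5 (f = -16 + 2*√(5 + 0) = -16 + 2*√5 ≈ -11.528)
g(G, D) = -8 + D
p(h) = -24 + 2*√5 (p(h) = -8 + (-16 + 2*√5) = -24 + 2*√5)
1118*p(6) = 1118*(-24 + 2*√5) = -26832 + 2236*√5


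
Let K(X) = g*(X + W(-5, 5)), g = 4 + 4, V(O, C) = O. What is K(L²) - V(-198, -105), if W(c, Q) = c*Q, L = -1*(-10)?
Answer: 798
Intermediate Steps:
L = 10
W(c, Q) = Q*c
g = 8
K(X) = -200 + 8*X (K(X) = 8*(X + 5*(-5)) = 8*(X - 25) = 8*(-25 + X) = -200 + 8*X)
K(L²) - V(-198, -105) = (-200 + 8*10²) - 1*(-198) = (-200 + 8*100) + 198 = (-200 + 800) + 198 = 600 + 198 = 798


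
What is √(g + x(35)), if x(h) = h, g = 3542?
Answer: 7*√73 ≈ 59.808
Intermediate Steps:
√(g + x(35)) = √(3542 + 35) = √3577 = 7*√73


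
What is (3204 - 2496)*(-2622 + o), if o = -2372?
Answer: -3535752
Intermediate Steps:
(3204 - 2496)*(-2622 + o) = (3204 - 2496)*(-2622 - 2372) = 708*(-4994) = -3535752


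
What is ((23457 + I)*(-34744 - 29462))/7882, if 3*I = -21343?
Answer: -74949804/563 ≈ -1.3313e+5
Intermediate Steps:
I = -21343/3 (I = (1/3)*(-21343) = -21343/3 ≈ -7114.3)
((23457 + I)*(-34744 - 29462))/7882 = ((23457 - 21343/3)*(-34744 - 29462))/7882 = ((49028/3)*(-64206))*(1/7882) = -1049297256*1/7882 = -74949804/563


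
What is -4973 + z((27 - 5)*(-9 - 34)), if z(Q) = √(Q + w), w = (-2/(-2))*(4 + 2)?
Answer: -4973 + 2*I*√235 ≈ -4973.0 + 30.659*I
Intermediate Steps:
w = 6 (w = -2*(-½)*6 = 1*6 = 6)
z(Q) = √(6 + Q) (z(Q) = √(Q + 6) = √(6 + Q))
-4973 + z((27 - 5)*(-9 - 34)) = -4973 + √(6 + (27 - 5)*(-9 - 34)) = -4973 + √(6 + 22*(-43)) = -4973 + √(6 - 946) = -4973 + √(-940) = -4973 + 2*I*√235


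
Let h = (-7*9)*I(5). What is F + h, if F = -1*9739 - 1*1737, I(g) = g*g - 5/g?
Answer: -12988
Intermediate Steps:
I(g) = g² - 5/g
F = -11476 (F = -9739 - 1737 = -11476)
h = -1512 (h = (-7*9)*((-5 + 5³)/5) = -63*(-5 + 125)/5 = -63*120/5 = -63*24 = -1512)
F + h = -11476 - 1512 = -12988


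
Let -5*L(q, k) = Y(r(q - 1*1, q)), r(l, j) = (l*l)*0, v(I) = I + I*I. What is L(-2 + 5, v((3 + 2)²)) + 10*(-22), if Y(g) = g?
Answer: -220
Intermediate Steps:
v(I) = I + I²
r(l, j) = 0 (r(l, j) = l²*0 = 0)
L(q, k) = 0 (L(q, k) = -⅕*0 = 0)
L(-2 + 5, v((3 + 2)²)) + 10*(-22) = 0 + 10*(-22) = 0 - 220 = -220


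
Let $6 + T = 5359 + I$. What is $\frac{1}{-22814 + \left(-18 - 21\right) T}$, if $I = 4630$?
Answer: $- \frac{1}{412151} \approx -2.4263 \cdot 10^{-6}$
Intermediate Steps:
$T = 9983$ ($T = -6 + \left(5359 + 4630\right) = -6 + 9989 = 9983$)
$\frac{1}{-22814 + \left(-18 - 21\right) T} = \frac{1}{-22814 + \left(-18 - 21\right) 9983} = \frac{1}{-22814 - 389337} = \frac{1}{-412151} = - \frac{1}{412151}$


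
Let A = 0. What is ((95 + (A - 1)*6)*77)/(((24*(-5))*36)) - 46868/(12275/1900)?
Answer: -15391066583/2121120 ≈ -7256.1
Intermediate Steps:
((95 + (A - 1)*6)*77)/(((24*(-5))*36)) - 46868/(12275/1900) = ((95 + (0 - 1)*6)*77)/(((24*(-5))*36)) - 46868/(12275/1900) = ((95 - 1*6)*77)/((-120*36)) - 46868/(12275*(1/1900)) = ((95 - 6)*77)/(-4320) - 46868/491/76 = (89*77)*(-1/4320) - 46868*76/491 = 6853*(-1/4320) - 3561968/491 = -6853/4320 - 3561968/491 = -15391066583/2121120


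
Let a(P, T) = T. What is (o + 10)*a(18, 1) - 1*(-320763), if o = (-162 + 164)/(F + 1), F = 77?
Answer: 12510148/39 ≈ 3.2077e+5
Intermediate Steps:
o = 1/39 (o = (-162 + 164)/(77 + 1) = 2/78 = 2*(1/78) = 1/39 ≈ 0.025641)
(o + 10)*a(18, 1) - 1*(-320763) = (1/39 + 10)*1 - 1*(-320763) = (391/39)*1 + 320763 = 391/39 + 320763 = 12510148/39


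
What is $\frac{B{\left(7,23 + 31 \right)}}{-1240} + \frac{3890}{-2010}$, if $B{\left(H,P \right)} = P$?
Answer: $- \frac{246607}{124620} \approx -1.9789$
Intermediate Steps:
$\frac{B{\left(7,23 + 31 \right)}}{-1240} + \frac{3890}{-2010} = \frac{23 + 31}{-1240} + \frac{3890}{-2010} = 54 \left(- \frac{1}{1240}\right) + 3890 \left(- \frac{1}{2010}\right) = - \frac{27}{620} - \frac{389}{201} = - \frac{246607}{124620}$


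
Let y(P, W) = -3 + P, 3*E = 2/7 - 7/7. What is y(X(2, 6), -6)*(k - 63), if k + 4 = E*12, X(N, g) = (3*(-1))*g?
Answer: 1467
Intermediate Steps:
X(N, g) = -3*g
E = -5/21 (E = (2/7 - 7/7)/3 = (2*(1/7) - 7*1/7)/3 = (2/7 - 1)/3 = (1/3)*(-5/7) = -5/21 ≈ -0.23810)
k = -48/7 (k = -4 - 5/21*12 = -4 - 20/7 = -48/7 ≈ -6.8571)
y(X(2, 6), -6)*(k - 63) = (-3 - 3*6)*(-48/7 - 63) = (-3 - 18)*(-489/7) = -21*(-489/7) = 1467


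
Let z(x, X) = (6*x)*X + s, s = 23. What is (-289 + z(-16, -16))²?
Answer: 1612900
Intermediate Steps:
z(x, X) = 23 + 6*X*x (z(x, X) = (6*x)*X + 23 = 6*X*x + 23 = 23 + 6*X*x)
(-289 + z(-16, -16))² = (-289 + (23 + 6*(-16)*(-16)))² = (-289 + (23 + 1536))² = (-289 + 1559)² = 1270² = 1612900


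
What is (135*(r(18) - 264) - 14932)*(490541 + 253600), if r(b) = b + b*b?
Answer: -3275708682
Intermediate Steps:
r(b) = b + b²
(135*(r(18) - 264) - 14932)*(490541 + 253600) = (135*(18*(1 + 18) - 264) - 14932)*(490541 + 253600) = (135*(18*19 - 264) - 14932)*744141 = (135*(342 - 264) - 14932)*744141 = (135*78 - 14932)*744141 = (10530 - 14932)*744141 = -4402*744141 = -3275708682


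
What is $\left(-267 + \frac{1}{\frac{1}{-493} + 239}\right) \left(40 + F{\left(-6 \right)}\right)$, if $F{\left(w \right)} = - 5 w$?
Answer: $- \frac{1101066715}{58913} \approx -18690.0$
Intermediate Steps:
$\left(-267 + \frac{1}{\frac{1}{-493} + 239}\right) \left(40 + F{\left(-6 \right)}\right) = \left(-267 + \frac{1}{\frac{1}{-493} + 239}\right) \left(40 - -30\right) = \left(-267 + \frac{1}{- \frac{1}{493} + 239}\right) \left(40 + 30\right) = \left(-267 + \frac{1}{\frac{117826}{493}}\right) 70 = \left(-267 + \frac{493}{117826}\right) 70 = \left(- \frac{31459049}{117826}\right) 70 = - \frac{1101066715}{58913}$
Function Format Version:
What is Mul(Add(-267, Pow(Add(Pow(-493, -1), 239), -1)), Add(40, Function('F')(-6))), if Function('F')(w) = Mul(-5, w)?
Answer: Rational(-1101066715, 58913) ≈ -18690.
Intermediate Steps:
Mul(Add(-267, Pow(Add(Pow(-493, -1), 239), -1)), Add(40, Function('F')(-6))) = Mul(Add(-267, Pow(Add(Pow(-493, -1), 239), -1)), Add(40, Mul(-5, -6))) = Mul(Add(-267, Pow(Add(Rational(-1, 493), 239), -1)), Add(40, 30)) = Mul(Add(-267, Pow(Rational(117826, 493), -1)), 70) = Mul(Add(-267, Rational(493, 117826)), 70) = Mul(Rational(-31459049, 117826), 70) = Rational(-1101066715, 58913)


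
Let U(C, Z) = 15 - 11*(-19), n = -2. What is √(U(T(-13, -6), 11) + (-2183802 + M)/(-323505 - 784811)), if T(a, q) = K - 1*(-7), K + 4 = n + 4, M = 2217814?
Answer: √142105330407/25189 ≈ 14.966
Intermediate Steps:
K = -2 (K = -4 + (-2 + 4) = -4 + 2 = -2)
T(a, q) = 5 (T(a, q) = -2 - 1*(-7) = -2 + 7 = 5)
U(C, Z) = 224 (U(C, Z) = 15 + 209 = 224)
√(U(T(-13, -6), 11) + (-2183802 + M)/(-323505 - 784811)) = √(224 + (-2183802 + 2217814)/(-323505 - 784811)) = √(224 + 34012/(-1108316)) = √(224 + 34012*(-1/1108316)) = √(224 - 773/25189) = √(5641563/25189) = √142105330407/25189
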